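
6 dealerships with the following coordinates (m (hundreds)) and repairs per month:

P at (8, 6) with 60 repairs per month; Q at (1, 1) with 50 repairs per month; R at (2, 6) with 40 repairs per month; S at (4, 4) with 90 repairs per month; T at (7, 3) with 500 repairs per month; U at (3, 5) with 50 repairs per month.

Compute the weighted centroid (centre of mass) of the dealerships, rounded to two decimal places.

(5.85, 3.49)

The minimiser of Σwᵢ‖p−pᵢ‖² is the weighted centroid p* = (Σwᵢpᵢ)/(Σwᵢ).
Σwᵢ = 790.
Σwᵢxᵢ = 60·8 + 50·1 + 40·2 + 90·4 + 500·7 + 50·3 = 4620.
Σwᵢyᵢ = 60·6 + 50·1 + 40·6 + 90·4 + 500·3 + 50·5 = 2760.
x* = 4620/790 = 5.85, y* = 2760/790 = 3.49.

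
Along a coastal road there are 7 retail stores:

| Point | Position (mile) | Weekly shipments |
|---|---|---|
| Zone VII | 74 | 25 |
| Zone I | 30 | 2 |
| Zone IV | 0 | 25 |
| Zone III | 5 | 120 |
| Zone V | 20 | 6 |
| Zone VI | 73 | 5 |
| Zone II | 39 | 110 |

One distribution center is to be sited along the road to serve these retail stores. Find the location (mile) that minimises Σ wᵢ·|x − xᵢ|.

For a sum of weighted absolute distances on a line, the optimum is the weighted median (not the mean). Total weight W = 293; half-weight = 146.5.
Sort by position and accumulate weight:
  mile 0 (Zone IV, w=25) → cum 25
  mile 5 (Zone III, w=120) → cum 145
  mile 20 (Zone V, w=6) → cum 151  ≥ 146.5 → median here
  mile 30 (Zone I, w=2) → cum 153
  mile 39 (Zone II, w=110) → cum 263
  mile 73 (Zone VI, w=5) → cum 268
  mile 74 (Zone VII, w=25) → cum 293
Optimal location: mile 20.

x = 20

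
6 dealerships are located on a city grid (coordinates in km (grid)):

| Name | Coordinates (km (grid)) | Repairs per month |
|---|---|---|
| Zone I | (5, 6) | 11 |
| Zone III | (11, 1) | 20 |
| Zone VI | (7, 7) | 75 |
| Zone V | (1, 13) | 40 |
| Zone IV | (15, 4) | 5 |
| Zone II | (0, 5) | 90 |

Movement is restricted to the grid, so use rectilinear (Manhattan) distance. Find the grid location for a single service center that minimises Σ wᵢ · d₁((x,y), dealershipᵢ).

(1, 6)

Manhattan distance separates: Σwᵢ(|x−xᵢ|+|y−yᵢ|) = Σwᵢ|x−xᵢ| + Σwᵢ|y−yᵢ|, so x and y are optimised independently as 1-D weighted medians.
Total weight W = 241; half = 120.5.
x-coordinate, sorted with cumulative weight:
  x=0 (Zone II, w=90) cum 90
  x=1 (Zone V, w=40) cum 130  ← median
  x=5 (Zone I, w=11) cum 141
  x=7 (Zone VI, w=75) cum 216
  x=11 (Zone III, w=20) cum 236
  x=15 (Zone IV, w=5) cum 241
⇒ x* = 1
y-coordinate, sorted with cumulative weight:
  y=1 (Zone III, w=20) cum 20
  y=4 (Zone IV, w=5) cum 25
  y=5 (Zone II, w=90) cum 115
  y=6 (Zone I, w=11) cum 126  ← median
  y=7 (Zone VI, w=75) cum 201
  y=13 (Zone V, w=40) cum 241
⇒ y* = 6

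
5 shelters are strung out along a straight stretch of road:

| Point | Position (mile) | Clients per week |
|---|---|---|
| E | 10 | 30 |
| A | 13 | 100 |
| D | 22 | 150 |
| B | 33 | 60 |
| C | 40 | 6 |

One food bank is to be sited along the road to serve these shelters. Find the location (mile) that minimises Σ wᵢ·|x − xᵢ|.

For a sum of weighted absolute distances on a line, the optimum is the weighted median (not the mean). Total weight W = 346; half-weight = 173.
Sort by position and accumulate weight:
  mile 10 (E, w=30) → cum 30
  mile 13 (A, w=100) → cum 130
  mile 22 (D, w=150) → cum 280  ≥ 173 → median here
  mile 33 (B, w=60) → cum 340
  mile 40 (C, w=6) → cum 346
Optimal location: mile 22.

x = 22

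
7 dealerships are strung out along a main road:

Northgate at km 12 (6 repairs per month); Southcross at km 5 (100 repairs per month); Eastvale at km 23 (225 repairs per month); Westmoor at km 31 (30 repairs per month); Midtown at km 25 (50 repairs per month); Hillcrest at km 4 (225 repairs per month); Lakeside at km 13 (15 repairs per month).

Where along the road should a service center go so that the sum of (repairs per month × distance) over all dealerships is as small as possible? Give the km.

x = 12

For a sum of weighted absolute distances on a line, the optimum is the weighted median (not the mean). Total weight W = 651; half-weight = 325.5.
Sort by position and accumulate weight:
  km 4 (Hillcrest, w=225) → cum 225
  km 5 (Southcross, w=100) → cum 325
  km 12 (Northgate, w=6) → cum 331  ≥ 325.5 → median here
  km 13 (Lakeside, w=15) → cum 346
  km 23 (Eastvale, w=225) → cum 571
  km 25 (Midtown, w=50) → cum 621
  km 31 (Westmoor, w=30) → cum 651
Optimal location: km 12.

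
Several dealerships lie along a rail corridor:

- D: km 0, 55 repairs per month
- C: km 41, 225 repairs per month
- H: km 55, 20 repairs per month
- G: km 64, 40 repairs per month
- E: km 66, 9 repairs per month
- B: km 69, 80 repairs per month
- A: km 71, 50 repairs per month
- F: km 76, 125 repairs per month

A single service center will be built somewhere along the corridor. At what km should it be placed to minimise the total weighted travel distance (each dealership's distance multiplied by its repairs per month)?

For a sum of weighted absolute distances on a line, the optimum is the weighted median (not the mean). Total weight W = 604; half-weight = 302.
Sort by position and accumulate weight:
  km 0 (D, w=55) → cum 55
  km 41 (C, w=225) → cum 280
  km 55 (H, w=20) → cum 300
  km 64 (G, w=40) → cum 340  ≥ 302 → median here
  km 66 (E, w=9) → cum 349
  km 69 (B, w=80) → cum 429
  km 71 (A, w=50) → cum 479
  km 76 (F, w=125) → cum 604
Optimal location: km 64.

x = 64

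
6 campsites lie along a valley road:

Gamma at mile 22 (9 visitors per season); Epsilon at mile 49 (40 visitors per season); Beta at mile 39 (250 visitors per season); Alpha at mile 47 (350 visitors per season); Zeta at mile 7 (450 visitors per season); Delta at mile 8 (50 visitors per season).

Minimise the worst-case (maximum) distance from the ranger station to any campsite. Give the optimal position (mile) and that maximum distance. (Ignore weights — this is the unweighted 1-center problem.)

location 28, max distance 21

The 1-center on a line is the midpoint of the two extreme points: leftmost at 7, rightmost at 49.
Optimal location = (7 + 49)/2 = 28; maximum distance = (49 − 7)/2 = 21.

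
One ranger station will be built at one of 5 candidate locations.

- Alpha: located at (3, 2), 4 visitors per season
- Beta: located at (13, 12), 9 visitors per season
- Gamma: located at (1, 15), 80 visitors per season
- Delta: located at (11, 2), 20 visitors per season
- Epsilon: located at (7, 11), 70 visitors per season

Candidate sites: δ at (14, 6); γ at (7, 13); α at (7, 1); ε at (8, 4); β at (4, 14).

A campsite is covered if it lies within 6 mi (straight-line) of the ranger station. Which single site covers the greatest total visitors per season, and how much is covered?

β, covering 150

Coverage radius r = 6 mi; a point is covered iff (Δx)²+(Δy)² ≤ 6² = 36.
  δ (14, 6): covers {Delta} → 20
  γ (7, 13): covers {Epsilon} → 70
  α (7, 1): covers {Alpha, Delta} → 24
  ε (8, 4): covers {Alpha, Delta} → 24
  β (4, 14): covers {Gamma, Epsilon} → 150
Maximum coverage at β: 150 visitors per season.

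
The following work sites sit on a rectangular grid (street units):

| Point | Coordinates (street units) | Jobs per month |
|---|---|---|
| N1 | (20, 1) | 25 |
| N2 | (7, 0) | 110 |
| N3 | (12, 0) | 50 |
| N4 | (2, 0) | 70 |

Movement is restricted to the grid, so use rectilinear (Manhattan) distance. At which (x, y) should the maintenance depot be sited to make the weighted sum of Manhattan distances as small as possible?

Manhattan distance separates: Σwᵢ(|x−xᵢ|+|y−yᵢ|) = Σwᵢ|x−xᵢ| + Σwᵢ|y−yᵢ|, so x and y are optimised independently as 1-D weighted medians.
Total weight W = 255; half = 127.5.
x-coordinate, sorted with cumulative weight:
  x=2 (N4, w=70) cum 70
  x=7 (N2, w=110) cum 180  ← median
  x=12 (N3, w=50) cum 230
  x=20 (N1, w=25) cum 255
⇒ x* = 7
y-coordinate, sorted with cumulative weight:
  y=0 (N2, w=110) cum 110
  y=0 (N3, w=50) cum 160  ← median
  y=0 (N4, w=70) cum 230
  y=1 (N1, w=25) cum 255
⇒ y* = 0

(7, 0)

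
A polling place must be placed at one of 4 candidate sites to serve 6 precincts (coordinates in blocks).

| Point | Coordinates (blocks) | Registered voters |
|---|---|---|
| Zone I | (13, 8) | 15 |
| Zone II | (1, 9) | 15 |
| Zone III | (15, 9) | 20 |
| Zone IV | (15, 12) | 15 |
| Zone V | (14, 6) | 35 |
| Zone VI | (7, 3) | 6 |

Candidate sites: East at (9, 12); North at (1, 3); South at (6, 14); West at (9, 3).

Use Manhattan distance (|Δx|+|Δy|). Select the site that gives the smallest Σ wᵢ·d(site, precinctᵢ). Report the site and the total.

East, total 1006 blocks

Total weighted distance at each candidate:
  East (9, 12): total = 1006
  North (1, 3): total = 1686
  South (6, 14): total = 1422
  West (9, 3): total = 1102
Minimum is at East with total 1006 blocks.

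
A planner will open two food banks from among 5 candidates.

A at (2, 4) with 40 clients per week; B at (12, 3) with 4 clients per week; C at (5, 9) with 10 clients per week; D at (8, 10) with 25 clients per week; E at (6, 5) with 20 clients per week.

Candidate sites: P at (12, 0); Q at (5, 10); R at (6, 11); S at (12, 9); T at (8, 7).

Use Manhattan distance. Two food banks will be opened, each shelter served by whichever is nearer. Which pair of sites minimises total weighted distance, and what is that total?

{Q, T}, total 557

Evaluate every pair (each demand assigned to the nearer of the two):
  {Q, T}: total = 557
  {P, Q}: total = 577
  {P, T}: total = 577
  {R, T}: total = 577
  {Q, S}: total = 589
  {S, T}: total = 589
  {Q, R}: total = 621
  {P, R}: total = 677
  {R, S}: total = 689
  {P, S}: total = 967
Best pair: {Q, T} with total 557.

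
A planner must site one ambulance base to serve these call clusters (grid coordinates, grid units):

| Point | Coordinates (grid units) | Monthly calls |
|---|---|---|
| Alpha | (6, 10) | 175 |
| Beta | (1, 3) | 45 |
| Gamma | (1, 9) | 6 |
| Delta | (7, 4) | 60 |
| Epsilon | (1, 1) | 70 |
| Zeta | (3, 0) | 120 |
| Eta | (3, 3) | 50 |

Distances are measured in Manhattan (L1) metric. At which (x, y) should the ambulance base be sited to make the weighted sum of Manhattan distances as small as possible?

Manhattan distance separates: Σwᵢ(|x−xᵢ|+|y−yᵢ|) = Σwᵢ|x−xᵢ| + Σwᵢ|y−yᵢ|, so x and y are optimised independently as 1-D weighted medians.
Total weight W = 526; half = 263.
x-coordinate, sorted with cumulative weight:
  x=1 (Beta, w=45) cum 45
  x=1 (Gamma, w=6) cum 51
  x=1 (Epsilon, w=70) cum 121
  x=3 (Zeta, w=120) cum 241
  x=3 (Eta, w=50) cum 291  ← median
  x=6 (Alpha, w=175) cum 466
  x=7 (Delta, w=60) cum 526
⇒ x* = 3
y-coordinate, sorted with cumulative weight:
  y=0 (Zeta, w=120) cum 120
  y=1 (Epsilon, w=70) cum 190
  y=3 (Beta, w=45) cum 235
  y=3 (Eta, w=50) cum 285  ← median
  y=4 (Delta, w=60) cum 345
  y=9 (Gamma, w=6) cum 351
  y=10 (Alpha, w=175) cum 526
⇒ y* = 3

(3, 3)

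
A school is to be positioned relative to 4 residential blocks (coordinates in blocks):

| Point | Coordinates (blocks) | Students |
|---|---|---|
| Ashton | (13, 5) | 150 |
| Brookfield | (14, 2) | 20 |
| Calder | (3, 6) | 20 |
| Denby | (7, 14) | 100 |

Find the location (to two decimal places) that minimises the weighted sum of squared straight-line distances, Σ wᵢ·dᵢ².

(10.31, 7.97)

The minimiser of Σwᵢ‖p−pᵢ‖² is the weighted centroid p* = (Σwᵢpᵢ)/(Σwᵢ).
Σwᵢ = 290.
Σwᵢxᵢ = 150·13 + 20·14 + 20·3 + 100·7 = 2990.
Σwᵢyᵢ = 150·5 + 20·2 + 20·6 + 100·14 = 2310.
x* = 2990/290 = 10.31, y* = 2310/290 = 7.97.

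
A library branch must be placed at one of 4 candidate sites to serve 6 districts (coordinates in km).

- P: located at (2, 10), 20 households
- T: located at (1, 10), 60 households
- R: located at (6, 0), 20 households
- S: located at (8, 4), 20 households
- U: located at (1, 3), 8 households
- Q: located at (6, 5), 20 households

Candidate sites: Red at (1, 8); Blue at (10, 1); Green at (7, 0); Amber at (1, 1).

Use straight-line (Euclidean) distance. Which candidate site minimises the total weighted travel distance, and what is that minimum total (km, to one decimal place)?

Red, total 671.3 km

Total weighted distance at each candidate:
  Red (1, 8): total = 671.3
  Blue (10, 1): total = 1346.0
  Green (7, 0): total = 1181.4
  Amber (1, 1): total = 1119.5
Minimum is at Red with total 671.3 km.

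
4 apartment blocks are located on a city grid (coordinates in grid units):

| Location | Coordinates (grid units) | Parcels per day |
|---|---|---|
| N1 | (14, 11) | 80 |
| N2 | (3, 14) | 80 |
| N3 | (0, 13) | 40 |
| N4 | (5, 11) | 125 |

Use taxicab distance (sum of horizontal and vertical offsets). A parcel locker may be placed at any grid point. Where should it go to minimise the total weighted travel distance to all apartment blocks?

(5, 11)

Manhattan distance separates: Σwᵢ(|x−xᵢ|+|y−yᵢ|) = Σwᵢ|x−xᵢ| + Σwᵢ|y−yᵢ|, so x and y are optimised independently as 1-D weighted medians.
Total weight W = 325; half = 162.5.
x-coordinate, sorted with cumulative weight:
  x=0 (N3, w=40) cum 40
  x=3 (N2, w=80) cum 120
  x=5 (N4, w=125) cum 245  ← median
  x=14 (N1, w=80) cum 325
⇒ x* = 5
y-coordinate, sorted with cumulative weight:
  y=11 (N1, w=80) cum 80
  y=11 (N4, w=125) cum 205  ← median
  y=13 (N3, w=40) cum 245
  y=14 (N2, w=80) cum 325
⇒ y* = 11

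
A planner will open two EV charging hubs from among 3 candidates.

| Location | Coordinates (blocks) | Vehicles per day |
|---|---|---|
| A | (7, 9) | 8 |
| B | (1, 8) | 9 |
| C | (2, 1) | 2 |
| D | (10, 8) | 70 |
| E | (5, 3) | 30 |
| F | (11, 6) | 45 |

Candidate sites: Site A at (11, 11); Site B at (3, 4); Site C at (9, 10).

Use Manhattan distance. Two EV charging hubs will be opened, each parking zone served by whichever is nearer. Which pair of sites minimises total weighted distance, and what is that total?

{Site B, Site C}, total 656

Evaluate every pair (each demand assigned to the nearer of the two):
  {Site B, Site C}: total = 656
  {Site A, Site B}: total = 705
  {Site A, Site C}: total = 911
Best pair: {Site B, Site C} with total 656.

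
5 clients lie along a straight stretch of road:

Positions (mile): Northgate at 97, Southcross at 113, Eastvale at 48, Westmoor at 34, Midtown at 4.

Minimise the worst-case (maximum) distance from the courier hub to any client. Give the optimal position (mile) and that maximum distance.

location 58.5, max distance 54.5

The 1-center on a line is the midpoint of the two extreme points: leftmost at 4, rightmost at 113.
Optimal location = (4 + 113)/2 = 58.5; maximum distance = (113 − 4)/2 = 54.5.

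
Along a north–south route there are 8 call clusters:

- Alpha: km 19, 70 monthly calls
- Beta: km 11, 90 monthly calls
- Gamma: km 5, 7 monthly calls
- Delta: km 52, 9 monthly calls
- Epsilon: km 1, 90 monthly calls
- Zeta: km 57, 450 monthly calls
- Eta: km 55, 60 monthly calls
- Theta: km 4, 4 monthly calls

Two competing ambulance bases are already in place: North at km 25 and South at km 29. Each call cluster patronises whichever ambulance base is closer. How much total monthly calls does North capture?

The indifferent point is the midpoint (25+29)/2 = 27; call clusters left of it (closer to North at 25) go to North, those right go to South.
  Epsilon at 1 (w=90) → North
  Theta at 4 (w=4) → North
  Gamma at 5 (w=7) → North
  Beta at 11 (w=90) → North
  Alpha at 19 (w=70) → North
  Delta at 52 (w=9) → South
  Eta at 55 (w=60) → South
  Zeta at 57 (w=450) → South
North captures 261; South captures 519.

261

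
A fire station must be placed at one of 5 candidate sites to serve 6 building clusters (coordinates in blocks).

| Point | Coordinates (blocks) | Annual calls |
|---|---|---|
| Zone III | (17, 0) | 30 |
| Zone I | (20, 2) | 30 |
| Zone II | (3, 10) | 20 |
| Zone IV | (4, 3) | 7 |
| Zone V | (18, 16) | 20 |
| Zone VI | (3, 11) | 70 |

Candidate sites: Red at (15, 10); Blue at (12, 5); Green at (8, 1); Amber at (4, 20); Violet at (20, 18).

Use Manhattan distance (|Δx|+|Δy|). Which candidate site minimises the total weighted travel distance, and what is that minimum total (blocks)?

Total weighted distance at each candidate:
  Red (15, 10): total = 2206
  Blue (12, 5): total = 2370
  Green (8, 1): total = 2562
  Amber (4, 20): total = 3409
  Violet (20, 18): total = 3587
Minimum is at Red with total 2206 blocks.

Red, total 2206 blocks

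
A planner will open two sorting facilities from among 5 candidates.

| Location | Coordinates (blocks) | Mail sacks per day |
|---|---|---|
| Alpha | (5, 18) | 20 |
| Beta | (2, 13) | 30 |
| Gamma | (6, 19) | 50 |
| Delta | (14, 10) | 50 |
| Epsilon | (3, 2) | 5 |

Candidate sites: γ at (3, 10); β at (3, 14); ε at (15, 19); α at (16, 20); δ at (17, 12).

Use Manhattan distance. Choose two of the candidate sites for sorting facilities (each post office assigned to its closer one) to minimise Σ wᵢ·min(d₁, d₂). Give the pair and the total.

{β, δ}, total 890

Evaluate every pair (each demand assigned to the nearer of the two):
  {β, δ}: total = 890
  {β, ε}: total = 1140
  {γ, β}: total = 1170
  {γ, δ}: total = 1210
  {β, α}: total = 1240
  {γ, ε}: total = 1310
  {γ, α}: total = 1460
  {ε, δ}: total = 1520
  {α, δ}: total = 1660
  {ε, α}: total = 1885
Best pair: {β, δ} with total 890.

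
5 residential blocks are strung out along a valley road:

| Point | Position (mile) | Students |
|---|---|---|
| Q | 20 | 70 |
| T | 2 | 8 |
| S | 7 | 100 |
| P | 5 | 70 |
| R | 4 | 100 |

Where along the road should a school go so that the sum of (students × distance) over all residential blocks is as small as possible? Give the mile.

x = 5

For a sum of weighted absolute distances on a line, the optimum is the weighted median (not the mean). Total weight W = 348; half-weight = 174.
Sort by position and accumulate weight:
  mile 2 (T, w=8) → cum 8
  mile 4 (R, w=100) → cum 108
  mile 5 (P, w=70) → cum 178  ≥ 174 → median here
  mile 7 (S, w=100) → cum 278
  mile 20 (Q, w=70) → cum 348
Optimal location: mile 5.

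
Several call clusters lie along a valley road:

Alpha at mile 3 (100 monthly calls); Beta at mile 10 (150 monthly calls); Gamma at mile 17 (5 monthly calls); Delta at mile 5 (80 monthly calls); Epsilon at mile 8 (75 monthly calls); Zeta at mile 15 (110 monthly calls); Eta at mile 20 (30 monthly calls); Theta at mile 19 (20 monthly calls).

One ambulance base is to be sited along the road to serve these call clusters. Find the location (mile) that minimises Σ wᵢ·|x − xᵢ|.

x = 10

For a sum of weighted absolute distances on a line, the optimum is the weighted median (not the mean). Total weight W = 570; half-weight = 285.
Sort by position and accumulate weight:
  mile 3 (Alpha, w=100) → cum 100
  mile 5 (Delta, w=80) → cum 180
  mile 8 (Epsilon, w=75) → cum 255
  mile 10 (Beta, w=150) → cum 405  ≥ 285 → median here
  mile 15 (Zeta, w=110) → cum 515
  mile 17 (Gamma, w=5) → cum 520
  mile 19 (Theta, w=20) → cum 540
  mile 20 (Eta, w=30) → cum 570
Optimal location: mile 10.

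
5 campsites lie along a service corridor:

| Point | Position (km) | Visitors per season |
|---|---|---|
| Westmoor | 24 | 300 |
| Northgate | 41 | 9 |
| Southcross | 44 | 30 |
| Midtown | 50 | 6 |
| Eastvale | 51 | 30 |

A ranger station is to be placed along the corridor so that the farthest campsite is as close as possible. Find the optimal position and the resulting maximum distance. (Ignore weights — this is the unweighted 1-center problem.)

The 1-center on a line is the midpoint of the two extreme points: leftmost at 24, rightmost at 51.
Optimal location = (24 + 51)/2 = 37.5; maximum distance = (51 − 24)/2 = 13.5.

location 37.5, max distance 13.5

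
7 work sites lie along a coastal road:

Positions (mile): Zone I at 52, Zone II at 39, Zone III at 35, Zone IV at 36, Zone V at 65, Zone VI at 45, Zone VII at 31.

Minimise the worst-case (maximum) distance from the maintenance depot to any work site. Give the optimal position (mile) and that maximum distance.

location 48, max distance 17

The 1-center on a line is the midpoint of the two extreme points: leftmost at 31, rightmost at 65.
Optimal location = (31 + 65)/2 = 48; maximum distance = (65 − 31)/2 = 17.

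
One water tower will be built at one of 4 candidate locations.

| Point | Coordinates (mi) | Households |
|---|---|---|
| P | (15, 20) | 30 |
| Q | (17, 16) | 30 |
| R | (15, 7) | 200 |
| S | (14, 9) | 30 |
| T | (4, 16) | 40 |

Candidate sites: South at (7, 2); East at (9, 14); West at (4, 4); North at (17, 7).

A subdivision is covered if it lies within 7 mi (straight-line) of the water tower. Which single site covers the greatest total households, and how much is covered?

North, covering 230

Coverage radius r = 7 mi; a point is covered iff (Δx)²+(Δy)² ≤ 7² = 49.
  South (7, 2): covers {none} → 0
  East (9, 14): covers {T} → 40
  West (4, 4): covers {none} → 0
  North (17, 7): covers {R, S} → 230
Maximum coverage at North: 230 households.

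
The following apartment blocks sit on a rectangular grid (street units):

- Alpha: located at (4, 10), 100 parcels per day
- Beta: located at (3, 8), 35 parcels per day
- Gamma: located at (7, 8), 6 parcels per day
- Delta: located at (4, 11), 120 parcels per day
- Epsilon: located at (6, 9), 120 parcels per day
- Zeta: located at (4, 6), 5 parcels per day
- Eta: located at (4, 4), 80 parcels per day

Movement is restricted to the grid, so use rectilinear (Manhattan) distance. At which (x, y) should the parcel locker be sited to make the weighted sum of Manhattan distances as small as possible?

Manhattan distance separates: Σwᵢ(|x−xᵢ|+|y−yᵢ|) = Σwᵢ|x−xᵢ| + Σwᵢ|y−yᵢ|, so x and y are optimised independently as 1-D weighted medians.
Total weight W = 466; half = 233.
x-coordinate, sorted with cumulative weight:
  x=3 (Beta, w=35) cum 35
  x=4 (Alpha, w=100) cum 135
  x=4 (Delta, w=120) cum 255  ← median
  x=4 (Zeta, w=5) cum 260
  x=4 (Eta, w=80) cum 340
  x=6 (Epsilon, w=120) cum 460
  x=7 (Gamma, w=6) cum 466
⇒ x* = 4
y-coordinate, sorted with cumulative weight:
  y=4 (Eta, w=80) cum 80
  y=6 (Zeta, w=5) cum 85
  y=8 (Beta, w=35) cum 120
  y=8 (Gamma, w=6) cum 126
  y=9 (Epsilon, w=120) cum 246  ← median
  y=10 (Alpha, w=100) cum 346
  y=11 (Delta, w=120) cum 466
⇒ y* = 9

(4, 9)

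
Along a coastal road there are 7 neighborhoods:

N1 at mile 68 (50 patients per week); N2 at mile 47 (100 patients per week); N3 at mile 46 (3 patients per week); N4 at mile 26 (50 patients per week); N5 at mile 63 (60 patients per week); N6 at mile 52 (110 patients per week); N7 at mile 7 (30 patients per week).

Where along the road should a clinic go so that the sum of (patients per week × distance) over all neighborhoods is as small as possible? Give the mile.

For a sum of weighted absolute distances on a line, the optimum is the weighted median (not the mean). Total weight W = 403; half-weight = 201.5.
Sort by position and accumulate weight:
  mile 7 (N7, w=30) → cum 30
  mile 26 (N4, w=50) → cum 80
  mile 46 (N3, w=3) → cum 83
  mile 47 (N2, w=100) → cum 183
  mile 52 (N6, w=110) → cum 293  ≥ 201.5 → median here
  mile 63 (N5, w=60) → cum 353
  mile 68 (N1, w=50) → cum 403
Optimal location: mile 52.

x = 52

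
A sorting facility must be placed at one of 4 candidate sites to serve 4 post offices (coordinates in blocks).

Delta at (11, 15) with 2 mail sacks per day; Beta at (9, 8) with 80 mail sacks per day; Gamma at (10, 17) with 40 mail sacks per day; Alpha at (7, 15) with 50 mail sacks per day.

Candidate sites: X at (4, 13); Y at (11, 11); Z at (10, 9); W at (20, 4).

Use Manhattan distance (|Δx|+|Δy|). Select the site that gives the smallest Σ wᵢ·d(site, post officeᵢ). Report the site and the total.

Total weighted distance at each candidate:
  X (4, 13): total = 1468
  Y (11, 11): total = 1088
  Z (10, 9): total = 944
  W (20, 4): total = 3360
Minimum is at Z with total 944 blocks.

Z, total 944 blocks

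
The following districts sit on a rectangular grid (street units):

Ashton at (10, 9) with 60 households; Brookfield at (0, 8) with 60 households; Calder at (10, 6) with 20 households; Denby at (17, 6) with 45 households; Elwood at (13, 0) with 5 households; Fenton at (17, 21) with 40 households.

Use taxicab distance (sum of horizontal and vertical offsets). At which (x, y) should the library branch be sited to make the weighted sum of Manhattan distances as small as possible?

Manhattan distance separates: Σwᵢ(|x−xᵢ|+|y−yᵢ|) = Σwᵢ|x−xᵢ| + Σwᵢ|y−yᵢ|, so x and y are optimised independently as 1-D weighted medians.
Total weight W = 230; half = 115.
x-coordinate, sorted with cumulative weight:
  x=0 (Brookfield, w=60) cum 60
  x=10 (Ashton, w=60) cum 120  ← median
  x=10 (Calder, w=20) cum 140
  x=13 (Elwood, w=5) cum 145
  x=17 (Denby, w=45) cum 190
  x=17 (Fenton, w=40) cum 230
⇒ x* = 10
y-coordinate, sorted with cumulative weight:
  y=0 (Elwood, w=5) cum 5
  y=6 (Calder, w=20) cum 25
  y=6 (Denby, w=45) cum 70
  y=8 (Brookfield, w=60) cum 130  ← median
  y=9 (Ashton, w=60) cum 190
  y=21 (Fenton, w=40) cum 230
⇒ y* = 8

(10, 8)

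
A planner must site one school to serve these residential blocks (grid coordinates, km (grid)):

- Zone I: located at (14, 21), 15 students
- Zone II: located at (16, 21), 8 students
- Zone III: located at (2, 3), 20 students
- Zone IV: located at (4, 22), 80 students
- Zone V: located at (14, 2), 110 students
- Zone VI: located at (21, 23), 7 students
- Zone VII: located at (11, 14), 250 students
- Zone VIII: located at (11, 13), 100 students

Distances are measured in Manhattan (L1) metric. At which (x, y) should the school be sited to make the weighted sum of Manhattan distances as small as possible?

(11, 14)

Manhattan distance separates: Σwᵢ(|x−xᵢ|+|y−yᵢ|) = Σwᵢ|x−xᵢ| + Σwᵢ|y−yᵢ|, so x and y are optimised independently as 1-D weighted medians.
Total weight W = 590; half = 295.
x-coordinate, sorted with cumulative weight:
  x=2 (Zone III, w=20) cum 20
  x=4 (Zone IV, w=80) cum 100
  x=11 (Zone VII, w=250) cum 350  ← median
  x=11 (Zone VIII, w=100) cum 450
  x=14 (Zone I, w=15) cum 465
  x=14 (Zone V, w=110) cum 575
  x=16 (Zone II, w=8) cum 583
  x=21 (Zone VI, w=7) cum 590
⇒ x* = 11
y-coordinate, sorted with cumulative weight:
  y=2 (Zone V, w=110) cum 110
  y=3 (Zone III, w=20) cum 130
  y=13 (Zone VIII, w=100) cum 230
  y=14 (Zone VII, w=250) cum 480  ← median
  y=21 (Zone I, w=15) cum 495
  y=21 (Zone II, w=8) cum 503
  y=22 (Zone IV, w=80) cum 583
  y=23 (Zone VI, w=7) cum 590
⇒ y* = 14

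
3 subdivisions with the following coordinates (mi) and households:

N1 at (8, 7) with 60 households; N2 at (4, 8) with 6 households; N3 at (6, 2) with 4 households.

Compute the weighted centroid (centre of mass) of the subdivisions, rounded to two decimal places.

The minimiser of Σwᵢ‖p−pᵢ‖² is the weighted centroid p* = (Σwᵢpᵢ)/(Σwᵢ).
Σwᵢ = 70.
Σwᵢxᵢ = 60·8 + 6·4 + 4·6 = 528.
Σwᵢyᵢ = 60·7 + 6·8 + 4·2 = 476.
x* = 528/70 = 7.54, y* = 476/70 = 6.80.

(7.54, 6.80)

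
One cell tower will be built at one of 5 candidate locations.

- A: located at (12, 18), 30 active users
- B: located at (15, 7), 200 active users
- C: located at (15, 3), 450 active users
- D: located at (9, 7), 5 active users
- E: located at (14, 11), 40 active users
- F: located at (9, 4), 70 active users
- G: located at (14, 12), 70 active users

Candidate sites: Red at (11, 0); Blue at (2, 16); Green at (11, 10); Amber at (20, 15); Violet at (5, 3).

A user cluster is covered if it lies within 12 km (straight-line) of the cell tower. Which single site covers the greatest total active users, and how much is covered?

Green, covering 865

Coverage radius r = 12 km; a point is covered iff (Δx)²+(Δy)² ≤ 12² = 144.
  Red (11, 0): covers {B, C, D, E, F} → 765
  Blue (2, 16): covers {A, D} → 35
  Green (11, 10): covers {A, B, C, D, E, F, G} → 865
  Amber (20, 15): covers {A, B, E, G} → 340
  Violet (5, 3): covers {B, C, D, F} → 725
Maximum coverage at Green: 865 active users.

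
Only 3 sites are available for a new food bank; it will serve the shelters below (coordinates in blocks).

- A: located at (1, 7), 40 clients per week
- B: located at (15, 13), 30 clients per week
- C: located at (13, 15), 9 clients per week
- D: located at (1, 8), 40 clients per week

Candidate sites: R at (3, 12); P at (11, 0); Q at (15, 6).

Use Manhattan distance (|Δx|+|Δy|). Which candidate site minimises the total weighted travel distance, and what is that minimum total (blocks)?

R, total 1027 blocks

Total weighted distance at each candidate:
  R (3, 12): total = 1027
  P (11, 0): total = 2063
  Q (15, 6): total = 1549
Minimum is at R with total 1027 blocks.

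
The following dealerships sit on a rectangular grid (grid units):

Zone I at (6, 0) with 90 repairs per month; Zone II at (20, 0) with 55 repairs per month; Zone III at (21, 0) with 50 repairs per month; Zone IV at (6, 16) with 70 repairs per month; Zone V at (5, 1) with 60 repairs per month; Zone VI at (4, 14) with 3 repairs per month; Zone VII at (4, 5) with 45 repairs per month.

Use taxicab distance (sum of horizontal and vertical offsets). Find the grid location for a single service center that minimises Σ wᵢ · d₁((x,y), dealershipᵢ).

(6, 0)

Manhattan distance separates: Σwᵢ(|x−xᵢ|+|y−yᵢ|) = Σwᵢ|x−xᵢ| + Σwᵢ|y−yᵢ|, so x and y are optimised independently as 1-D weighted medians.
Total weight W = 373; half = 186.5.
x-coordinate, sorted with cumulative weight:
  x=4 (Zone VI, w=3) cum 3
  x=4 (Zone VII, w=45) cum 48
  x=5 (Zone V, w=60) cum 108
  x=6 (Zone I, w=90) cum 198  ← median
  x=6 (Zone IV, w=70) cum 268
  x=20 (Zone II, w=55) cum 323
  x=21 (Zone III, w=50) cum 373
⇒ x* = 6
y-coordinate, sorted with cumulative weight:
  y=0 (Zone I, w=90) cum 90
  y=0 (Zone II, w=55) cum 145
  y=0 (Zone III, w=50) cum 195  ← median
  y=1 (Zone V, w=60) cum 255
  y=5 (Zone VII, w=45) cum 300
  y=14 (Zone VI, w=3) cum 303
  y=16 (Zone IV, w=70) cum 373
⇒ y* = 0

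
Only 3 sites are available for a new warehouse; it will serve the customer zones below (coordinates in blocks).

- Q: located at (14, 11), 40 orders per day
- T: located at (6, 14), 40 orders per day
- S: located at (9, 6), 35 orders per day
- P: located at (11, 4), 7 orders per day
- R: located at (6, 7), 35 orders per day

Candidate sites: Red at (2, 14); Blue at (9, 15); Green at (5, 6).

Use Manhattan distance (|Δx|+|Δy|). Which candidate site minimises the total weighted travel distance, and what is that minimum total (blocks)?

Green, total 1186 blocks

Total weighted distance at each candidate:
  Red (2, 14): total = 1803
  Blue (9, 15): total = 1311
  Green (5, 6): total = 1186
Minimum is at Green with total 1186 blocks.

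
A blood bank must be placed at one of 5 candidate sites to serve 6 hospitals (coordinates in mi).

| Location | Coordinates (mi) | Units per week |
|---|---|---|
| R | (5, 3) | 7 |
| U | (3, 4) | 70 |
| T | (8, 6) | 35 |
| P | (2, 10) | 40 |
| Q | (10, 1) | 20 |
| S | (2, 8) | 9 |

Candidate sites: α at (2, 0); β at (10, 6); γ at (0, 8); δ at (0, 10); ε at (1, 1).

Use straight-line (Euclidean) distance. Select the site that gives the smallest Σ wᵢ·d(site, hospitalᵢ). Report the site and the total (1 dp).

Total weighted distance at each candidate:
  α (2, 0): total = 1248.5
  β (10, 6): total = 1152.4
  γ (0, 8): total = 1063.4
  δ (0, 10): total = 1217.4
  ε (1, 1): total = 1190.6
Minimum is at γ with total 1063.4 mi.

γ, total 1063.4 mi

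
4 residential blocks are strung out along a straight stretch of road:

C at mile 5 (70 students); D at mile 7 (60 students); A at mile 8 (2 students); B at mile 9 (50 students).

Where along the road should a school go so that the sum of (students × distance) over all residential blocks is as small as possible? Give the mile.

x = 7

For a sum of weighted absolute distances on a line, the optimum is the weighted median (not the mean). Total weight W = 182; half-weight = 91.
Sort by position and accumulate weight:
  mile 5 (C, w=70) → cum 70
  mile 7 (D, w=60) → cum 130  ≥ 91 → median here
  mile 8 (A, w=2) → cum 132
  mile 9 (B, w=50) → cum 182
Optimal location: mile 7.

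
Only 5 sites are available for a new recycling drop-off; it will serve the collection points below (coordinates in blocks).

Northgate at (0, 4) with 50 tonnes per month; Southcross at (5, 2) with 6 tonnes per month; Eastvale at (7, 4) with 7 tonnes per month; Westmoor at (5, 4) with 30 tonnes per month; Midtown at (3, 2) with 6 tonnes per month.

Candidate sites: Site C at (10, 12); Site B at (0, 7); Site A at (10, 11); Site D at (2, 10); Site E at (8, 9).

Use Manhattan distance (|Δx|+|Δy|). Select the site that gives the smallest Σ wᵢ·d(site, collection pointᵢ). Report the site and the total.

Total weighted distance at each candidate:
  Site C (10, 12): total = 1559
  Site B (0, 7): total = 568
  Site A (10, 11): total = 1460
  Site D (2, 10): total = 867
  Site E (8, 9): total = 1064
Minimum is at Site B with total 568 blocks.

Site B, total 568 blocks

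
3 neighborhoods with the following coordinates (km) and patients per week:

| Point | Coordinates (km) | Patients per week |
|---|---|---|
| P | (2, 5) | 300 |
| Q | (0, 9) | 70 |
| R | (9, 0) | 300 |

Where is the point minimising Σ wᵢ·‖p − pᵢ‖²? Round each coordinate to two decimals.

(4.93, 3.18)

The minimiser of Σwᵢ‖p−pᵢ‖² is the weighted centroid p* = (Σwᵢpᵢ)/(Σwᵢ).
Σwᵢ = 670.
Σwᵢxᵢ = 300·2 + 70·0 + 300·9 = 3300.
Σwᵢyᵢ = 300·5 + 70·9 + 300·0 = 2130.
x* = 3300/670 = 4.93, y* = 2130/670 = 3.18.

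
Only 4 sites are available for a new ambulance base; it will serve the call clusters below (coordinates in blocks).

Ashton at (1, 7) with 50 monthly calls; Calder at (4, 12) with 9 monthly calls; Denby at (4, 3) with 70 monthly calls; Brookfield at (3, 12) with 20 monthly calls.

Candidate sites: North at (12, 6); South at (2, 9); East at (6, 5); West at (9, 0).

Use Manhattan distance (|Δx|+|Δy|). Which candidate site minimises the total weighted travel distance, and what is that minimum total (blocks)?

Total weighted distance at each candidate:
  North (12, 6): total = 1796
  South (2, 9): total = 835
  East (6, 5): total = 911
  West (9, 0): total = 1823
Minimum is at South with total 835 blocks.

South, total 835 blocks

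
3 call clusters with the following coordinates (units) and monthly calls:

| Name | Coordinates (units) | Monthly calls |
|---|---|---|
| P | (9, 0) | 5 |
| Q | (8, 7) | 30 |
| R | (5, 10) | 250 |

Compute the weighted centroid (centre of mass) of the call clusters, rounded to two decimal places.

The minimiser of Σwᵢ‖p−pᵢ‖² is the weighted centroid p* = (Σwᵢpᵢ)/(Σwᵢ).
Σwᵢ = 285.
Σwᵢxᵢ = 5·9 + 30·8 + 250·5 = 1535.
Σwᵢyᵢ = 5·0 + 30·7 + 250·10 = 2710.
x* = 1535/285 = 5.39, y* = 2710/285 = 9.51.

(5.39, 9.51)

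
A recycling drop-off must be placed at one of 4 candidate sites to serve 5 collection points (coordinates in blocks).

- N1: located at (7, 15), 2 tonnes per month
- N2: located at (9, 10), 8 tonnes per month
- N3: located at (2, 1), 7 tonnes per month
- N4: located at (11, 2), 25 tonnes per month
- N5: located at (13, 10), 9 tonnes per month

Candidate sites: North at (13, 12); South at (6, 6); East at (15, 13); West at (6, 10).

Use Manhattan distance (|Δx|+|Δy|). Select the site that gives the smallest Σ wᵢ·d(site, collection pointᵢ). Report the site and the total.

Total weighted distance at each candidate:
  North (13, 12): total = 538
  South (6, 6): total = 463
  East (15, 13): total = 687
  West (6, 10): total = 515
Minimum is at South with total 463 blocks.

South, total 463 blocks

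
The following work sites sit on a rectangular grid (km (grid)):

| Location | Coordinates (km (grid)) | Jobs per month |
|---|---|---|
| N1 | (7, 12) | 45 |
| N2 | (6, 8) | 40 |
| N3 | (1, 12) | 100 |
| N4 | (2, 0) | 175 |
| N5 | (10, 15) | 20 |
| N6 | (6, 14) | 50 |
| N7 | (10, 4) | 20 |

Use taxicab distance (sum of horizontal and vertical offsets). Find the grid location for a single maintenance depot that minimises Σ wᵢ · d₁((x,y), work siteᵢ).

(2, 8)

Manhattan distance separates: Σwᵢ(|x−xᵢ|+|y−yᵢ|) = Σwᵢ|x−xᵢ| + Σwᵢ|y−yᵢ|, so x and y are optimised independently as 1-D weighted medians.
Total weight W = 450; half = 225.
x-coordinate, sorted with cumulative weight:
  x=1 (N3, w=100) cum 100
  x=2 (N4, w=175) cum 275  ← median
  x=6 (N2, w=40) cum 315
  x=6 (N6, w=50) cum 365
  x=7 (N1, w=45) cum 410
  x=10 (N5, w=20) cum 430
  x=10 (N7, w=20) cum 450
⇒ x* = 2
y-coordinate, sorted with cumulative weight:
  y=0 (N4, w=175) cum 175
  y=4 (N7, w=20) cum 195
  y=8 (N2, w=40) cum 235  ← median
  y=12 (N1, w=45) cum 280
  y=12 (N3, w=100) cum 380
  y=14 (N6, w=50) cum 430
  y=15 (N5, w=20) cum 450
⇒ y* = 8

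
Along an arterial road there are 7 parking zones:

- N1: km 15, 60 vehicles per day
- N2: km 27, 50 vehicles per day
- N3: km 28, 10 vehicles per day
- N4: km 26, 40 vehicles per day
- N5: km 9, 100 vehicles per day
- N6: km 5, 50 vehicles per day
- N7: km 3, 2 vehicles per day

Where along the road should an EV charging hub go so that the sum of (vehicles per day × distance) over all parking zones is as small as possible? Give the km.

For a sum of weighted absolute distances on a line, the optimum is the weighted median (not the mean). Total weight W = 312; half-weight = 156.
Sort by position and accumulate weight:
  km 3 (N7, w=2) → cum 2
  km 5 (N6, w=50) → cum 52
  km 9 (N5, w=100) → cum 152
  km 15 (N1, w=60) → cum 212  ≥ 156 → median here
  km 26 (N4, w=40) → cum 252
  km 27 (N2, w=50) → cum 302
  km 28 (N3, w=10) → cum 312
Optimal location: km 15.

x = 15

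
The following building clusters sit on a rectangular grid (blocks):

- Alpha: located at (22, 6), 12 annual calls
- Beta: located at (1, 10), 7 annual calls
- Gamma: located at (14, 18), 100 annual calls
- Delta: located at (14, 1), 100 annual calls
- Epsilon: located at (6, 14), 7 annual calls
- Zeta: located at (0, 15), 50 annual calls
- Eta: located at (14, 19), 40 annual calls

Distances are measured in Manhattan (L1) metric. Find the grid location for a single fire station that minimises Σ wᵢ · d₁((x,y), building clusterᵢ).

(14, 15)

Manhattan distance separates: Σwᵢ(|x−xᵢ|+|y−yᵢ|) = Σwᵢ|x−xᵢ| + Σwᵢ|y−yᵢ|, so x and y are optimised independently as 1-D weighted medians.
Total weight W = 316; half = 158.
x-coordinate, sorted with cumulative weight:
  x=0 (Zeta, w=50) cum 50
  x=1 (Beta, w=7) cum 57
  x=6 (Epsilon, w=7) cum 64
  x=14 (Gamma, w=100) cum 164  ← median
  x=14 (Delta, w=100) cum 264
  x=14 (Eta, w=40) cum 304
  x=22 (Alpha, w=12) cum 316
⇒ x* = 14
y-coordinate, sorted with cumulative weight:
  y=1 (Delta, w=100) cum 100
  y=6 (Alpha, w=12) cum 112
  y=10 (Beta, w=7) cum 119
  y=14 (Epsilon, w=7) cum 126
  y=15 (Zeta, w=50) cum 176  ← median
  y=18 (Gamma, w=100) cum 276
  y=19 (Eta, w=40) cum 316
⇒ y* = 15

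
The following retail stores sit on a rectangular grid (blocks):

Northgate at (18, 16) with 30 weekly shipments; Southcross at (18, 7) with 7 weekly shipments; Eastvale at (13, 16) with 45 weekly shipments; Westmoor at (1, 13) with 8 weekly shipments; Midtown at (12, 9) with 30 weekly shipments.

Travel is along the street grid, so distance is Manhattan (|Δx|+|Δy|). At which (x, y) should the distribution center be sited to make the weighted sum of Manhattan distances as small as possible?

Manhattan distance separates: Σwᵢ(|x−xᵢ|+|y−yᵢ|) = Σwᵢ|x−xᵢ| + Σwᵢ|y−yᵢ|, so x and y are optimised independently as 1-D weighted medians.
Total weight W = 120; half = 60.
x-coordinate, sorted with cumulative weight:
  x=1 (Westmoor, w=8) cum 8
  x=12 (Midtown, w=30) cum 38
  x=13 (Eastvale, w=45) cum 83  ← median
  x=18 (Northgate, w=30) cum 113
  x=18 (Southcross, w=7) cum 120
⇒ x* = 13
y-coordinate, sorted with cumulative weight:
  y=7 (Southcross, w=7) cum 7
  y=9 (Midtown, w=30) cum 37
  y=13 (Westmoor, w=8) cum 45
  y=16 (Northgate, w=30) cum 75  ← median
  y=16 (Eastvale, w=45) cum 120
⇒ y* = 16

(13, 16)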